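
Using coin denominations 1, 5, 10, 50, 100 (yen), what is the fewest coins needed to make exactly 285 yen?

Greedy: take as many of the largest coin as possible, then repeat with the remainder.
285 − 2×100→85 − 1×50→35 − 3×10→5 − 1×5→0
Total coins = 2 + 1 + 3 + 1 = 7

7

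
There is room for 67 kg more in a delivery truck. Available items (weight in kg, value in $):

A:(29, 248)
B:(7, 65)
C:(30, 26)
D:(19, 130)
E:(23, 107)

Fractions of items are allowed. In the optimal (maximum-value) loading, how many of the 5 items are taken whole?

3

Sort by value per unit weight and fill in that order.
Ratios (sorted): B 9.29, A 8.55, D 6.84, E 4.65, C 0.87
take B (7 @ 65); take A (29 @ 248); take D (19 @ 130); take 12/23 of E → 55.83. Capacity used 67/67.
3 item(s) taken whole; one partial (take 12/23 of E).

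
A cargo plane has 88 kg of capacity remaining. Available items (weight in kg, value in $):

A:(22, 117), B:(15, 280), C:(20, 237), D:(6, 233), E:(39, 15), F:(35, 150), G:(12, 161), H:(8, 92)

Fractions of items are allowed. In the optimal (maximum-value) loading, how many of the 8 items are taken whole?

6

Order: D (233/6=38.83) > B (280/15=18.67) > G (161/12=13.42) > C (237/20=11.85) > H (92/8=11.50) > A (117/22=5.32) > F (150/35=4.29) > E (15/39=0.38)
Fill: take D (6 @ 233) → take B (15 @ 280) → take G (12 @ 161) → take C (20 @ 237) → take H (8 @ 92) → take A (22 @ 117) → take 5/35 of F → 21.43; 88/88 used.
6 item(s) taken whole; one partial (take 5/35 of F).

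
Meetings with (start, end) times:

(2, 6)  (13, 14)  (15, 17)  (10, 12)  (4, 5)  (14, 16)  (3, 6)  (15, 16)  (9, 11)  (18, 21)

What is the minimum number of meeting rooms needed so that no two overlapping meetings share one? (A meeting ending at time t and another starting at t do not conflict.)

3

Count concurrent intervals with a sweep; the peak is the room count.
Events (time:±→running): 2:+→1 3:+→2 4:+→3 … peak 3.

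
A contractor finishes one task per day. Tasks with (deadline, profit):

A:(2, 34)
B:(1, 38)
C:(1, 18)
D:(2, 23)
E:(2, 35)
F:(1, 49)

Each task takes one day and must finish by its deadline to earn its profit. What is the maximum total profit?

84

Take jobs in profit order; each goes to the latest open slot no later than its deadline.
By profit: F(d1,49), B(d1,38), E(d2,35), A(d2,34), D(d2,23), C(d1,18)
F→slot 1; B skipped; E→slot 2; A skipped; D skipped; C skipped.
Profit = 49 + 35 = 84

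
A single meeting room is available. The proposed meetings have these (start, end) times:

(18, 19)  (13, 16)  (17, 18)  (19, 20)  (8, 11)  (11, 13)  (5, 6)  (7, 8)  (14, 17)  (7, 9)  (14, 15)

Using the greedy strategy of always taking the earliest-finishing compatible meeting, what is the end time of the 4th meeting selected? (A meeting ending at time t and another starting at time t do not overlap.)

Sort by end time and greedily take each interval whose start is ≥ the last chosen end.
Sorted by end: (5,6)  (7,8)  (7,9)  (8,11)  (11,13)  (14,15)  (13,16)  (14,17)  (17,18)  (18,19)  (19,20)
take (5,6); take (7,8); skip (7,9); take (8,11); take (11,13); take (14,15); take (17,18); take (18,19); take (19,20).
Selected: (5,6) (7,8) (8,11) (11,13) (14,15) (17,18) (18,19) (19,20)

13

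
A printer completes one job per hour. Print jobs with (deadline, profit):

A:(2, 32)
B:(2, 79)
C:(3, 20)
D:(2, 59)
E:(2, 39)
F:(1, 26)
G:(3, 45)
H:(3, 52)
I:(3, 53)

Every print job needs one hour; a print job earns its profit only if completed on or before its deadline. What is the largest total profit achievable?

Take jobs in profit order; each goes to the latest open slot no later than its deadline.
By profit: B(d2,79), D(d2,59), I(d3,53), H(d3,52), G(d3,45), E(d2,39), A(d2,32), F(d1,26), C(d3,20)
B→slot 2; D→slot 1; I→slot 3; H skipped; G skipped; E skipped; A skipped; F skipped; C skipped.
Profit = 59 + 79 + 53 = 191

191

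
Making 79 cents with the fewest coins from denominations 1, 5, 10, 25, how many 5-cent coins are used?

0

79 = 3×25 + 4×1
Count of 5: 0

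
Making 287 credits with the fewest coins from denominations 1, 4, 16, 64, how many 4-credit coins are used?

287 − 4×64→31 − 1×16→15 − 3×4→3 − 3×1→0
Count of 4: 3

3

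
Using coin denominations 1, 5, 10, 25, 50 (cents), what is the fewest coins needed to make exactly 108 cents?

108 − 2×50→8 − 1×5→3 − 3×1→0
Total coins = 2 + 1 + 3 = 6

6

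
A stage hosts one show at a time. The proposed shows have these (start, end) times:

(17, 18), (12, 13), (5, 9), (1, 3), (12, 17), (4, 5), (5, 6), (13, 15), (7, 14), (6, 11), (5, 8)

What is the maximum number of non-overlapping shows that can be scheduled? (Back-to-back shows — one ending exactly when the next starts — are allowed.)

By end time: (1,3), (4,5), (5,6), (5,8), (5,9), (6,11), (12,13), (7,14), (13,15), (12,17), (17,18).
Pick (1,3); next start ≥ 3 → (4,5); next start ≥ 5 → (5,6); next start ≥ 6 → (6,11); next start ≥ 11 → (12,13); next start ≥ 13 → (13,15); next start ≥ 15 → (17,18).
Selected 7 shows.

7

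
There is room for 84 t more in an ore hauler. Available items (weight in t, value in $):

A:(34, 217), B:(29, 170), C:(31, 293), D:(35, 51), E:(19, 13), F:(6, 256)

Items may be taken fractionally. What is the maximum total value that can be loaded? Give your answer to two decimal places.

842.21

Greedy by value/weight ratio, highest first.
Ratios (sorted): F 42.67, C 9.45, A 6.38, B 5.86, D 1.46, E 0.68
take F (6 @ 256); take C (31 @ 293); take A (34 @ 217); take 13/29 of B → 76.21. Capacity used 84/84.
Total value = 842.21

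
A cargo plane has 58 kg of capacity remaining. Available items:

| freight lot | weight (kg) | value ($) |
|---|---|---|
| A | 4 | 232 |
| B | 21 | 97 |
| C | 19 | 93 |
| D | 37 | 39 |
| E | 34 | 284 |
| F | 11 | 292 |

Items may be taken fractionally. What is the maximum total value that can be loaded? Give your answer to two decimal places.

Ratios (sorted): A 58.00, F 26.55, E 8.35, C 4.89, B 4.62, D 1.05
take A (4 @ 232); take F (11 @ 292); take E (34 @ 284); take 9/19 of C → 44.05. Capacity used 58/58.
Total value = 852.05

852.05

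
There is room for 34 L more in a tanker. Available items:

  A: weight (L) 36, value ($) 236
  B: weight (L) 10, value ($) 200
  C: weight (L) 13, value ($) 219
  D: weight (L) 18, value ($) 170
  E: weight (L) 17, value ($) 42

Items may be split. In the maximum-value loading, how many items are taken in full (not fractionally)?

Sort by value per unit weight and fill in that order.
Order: B (200/10=20.00) > C (219/13=16.85) > D (170/18=9.44) > A (236/36=6.56) > E (42/17=2.47)
Fill: take B (10 @ 200) → take C (13 @ 219) → take 11/18 of D → 103.89; 34/34 used.
2 item(s) taken whole; one partial (take 11/18 of D).

2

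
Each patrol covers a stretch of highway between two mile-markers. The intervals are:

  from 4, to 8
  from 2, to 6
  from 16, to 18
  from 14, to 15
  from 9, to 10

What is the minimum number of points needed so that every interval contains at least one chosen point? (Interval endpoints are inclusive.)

Sort by right endpoint; whenever an interval is uncovered, place a point at its right end.
Sorted: [2,6] [4,8] [9,10] [14,15] [16,18]
{[2,6],[4,8]} hit by 6; {[9,10]} hit by 10; {[14,15]} hit by 15; {[16,18]} hit by 18.
Points: 6, 10, 15, 18 (4 total).

4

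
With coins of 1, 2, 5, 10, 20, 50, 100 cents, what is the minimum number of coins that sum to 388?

388 = 3×100 + 1×50 + 1×20 + 1×10 + 1×5 + 1×2 + 1×1
Total coins = 3 + 1 + 1 + 1 + 1 + 1 + 1 = 9

9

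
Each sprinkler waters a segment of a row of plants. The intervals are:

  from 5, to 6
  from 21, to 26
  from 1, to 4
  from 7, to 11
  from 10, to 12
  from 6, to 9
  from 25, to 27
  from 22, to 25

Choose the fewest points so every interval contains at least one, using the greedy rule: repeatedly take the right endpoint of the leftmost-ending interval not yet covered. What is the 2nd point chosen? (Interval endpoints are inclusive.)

6

By right end: [1,4]  [5,6]  [6,9]  [7,11]  [10,12]  [22,25]  [21,26]  [25,27]
[1,4] uncovered → point at 4; [5,6] uncovered → point at 6; [7,11] uncovered → point at 11; [22,25] uncovered → point at 25.
Points: 4, 6, 11, 25 (4 total).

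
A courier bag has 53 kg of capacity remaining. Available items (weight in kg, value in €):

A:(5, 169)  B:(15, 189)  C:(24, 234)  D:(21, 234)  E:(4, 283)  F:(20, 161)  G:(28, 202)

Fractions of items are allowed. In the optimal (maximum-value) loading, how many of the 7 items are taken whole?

4

Ratios (sorted): E 70.75, A 33.80, B 12.60, D 11.14, C 9.75, F 8.05, G 7.21
take E (4 @ 283); take A (5 @ 169); take B (15 @ 189); take D (21 @ 234); take 8/24 of C → 78.00. Capacity used 53/53.
4 item(s) taken whole; one partial (take 8/24 of C).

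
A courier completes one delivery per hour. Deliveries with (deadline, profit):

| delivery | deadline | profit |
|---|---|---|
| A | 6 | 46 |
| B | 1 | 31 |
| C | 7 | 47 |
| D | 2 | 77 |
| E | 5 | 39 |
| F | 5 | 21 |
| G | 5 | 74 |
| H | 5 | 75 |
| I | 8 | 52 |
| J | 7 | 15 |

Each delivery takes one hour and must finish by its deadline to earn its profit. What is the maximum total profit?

Sort by profit descending; place each in the latest free slot ≤ its deadline.
By profit: D(d2,77), H(d5,75), G(d5,74), I(d8,52), C(d7,47), A(d6,46), E(d5,39), B(d1,31), F(d5,21), J(d7,15)
D→slot 2; H→slot 5; G→slot 4; I→slot 8; C→slot 7; A→slot 6; E→slot 3; B→slot 1; F skipped; J skipped.
Profit = 31 + 77 + 39 + 74 + 75 + 46 + 47 + 52 = 441

441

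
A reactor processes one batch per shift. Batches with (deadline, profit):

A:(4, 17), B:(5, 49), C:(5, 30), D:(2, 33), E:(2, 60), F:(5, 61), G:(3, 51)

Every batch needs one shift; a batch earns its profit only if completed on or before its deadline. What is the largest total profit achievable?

Take jobs in profit order; each goes to the latest open slot no later than its deadline.
Profit order: F=61 E=60 G=51 B=49 D=33 C=30 A=17
Assign: F→slot 5, E→slot 2, G→slot 3, B→slot 4, D→slot 1, C skipped, A skipped.
Slots: [1:D] [2:E] [3:G] [4:B] [5:F]
Profit = 33 + 60 + 51 + 49 + 61 = 254

254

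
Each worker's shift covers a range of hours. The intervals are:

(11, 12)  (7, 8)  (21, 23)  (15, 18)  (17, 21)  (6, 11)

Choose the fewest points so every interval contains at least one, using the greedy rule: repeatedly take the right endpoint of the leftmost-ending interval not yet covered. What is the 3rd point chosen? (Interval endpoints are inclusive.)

Sort by right endpoint; whenever an interval is uncovered, place a point at its right end.
Sorted: [7,8] [6,11] [11,12] [15,18] [17,21] [21,23]
{[7,8],[6,11]} hit by 8; {[11,12]} hit by 12; {[15,18],[17,21]} hit by 18; {[21,23]} hit by 23.
Points: 8, 12, 18, 23 (4 total).

18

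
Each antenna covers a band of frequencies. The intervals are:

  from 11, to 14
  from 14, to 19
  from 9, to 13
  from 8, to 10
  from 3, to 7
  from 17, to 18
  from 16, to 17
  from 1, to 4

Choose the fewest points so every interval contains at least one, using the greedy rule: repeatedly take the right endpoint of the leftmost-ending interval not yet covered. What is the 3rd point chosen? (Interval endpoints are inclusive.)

Sorted: [1,4] [3,7] [8,10] [9,13] [11,14] [16,17] [17,18] [14,19]
{[1,4],[3,7]} hit by 4; {[8,10],[9,13]} hit by 10; {[11,14]} hit by 14; {[16,17],[17,18],[14,19]} hit by 17.
Points: 4, 10, 14, 17 (4 total).

14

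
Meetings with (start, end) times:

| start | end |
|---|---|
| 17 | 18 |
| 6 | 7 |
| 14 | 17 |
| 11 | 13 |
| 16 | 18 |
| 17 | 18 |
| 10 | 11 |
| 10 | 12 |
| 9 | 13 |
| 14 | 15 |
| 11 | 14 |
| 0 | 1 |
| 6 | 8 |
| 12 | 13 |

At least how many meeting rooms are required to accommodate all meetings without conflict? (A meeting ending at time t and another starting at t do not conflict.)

4

starts: [0, 6, 6, 9, 10, 10, 11, 11, 12, 14, 14, 16, 17, 17]
ends:   [1, 7, 8, 11, 12, 13, 13, 13, 14, 15, 17, 18, 18, 18]
s0→1 e1→0 s6→1 s6→2 e7→1 e8→0 s9→1 s10→2 s10→3 e11→2 s11→3 s11→4  — peak 4.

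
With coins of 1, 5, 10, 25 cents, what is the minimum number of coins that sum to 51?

Use the largest denomination that fits, subtract, and repeat.
51 = 2×25 + 1×1
Total coins = 2 + 1 = 3

3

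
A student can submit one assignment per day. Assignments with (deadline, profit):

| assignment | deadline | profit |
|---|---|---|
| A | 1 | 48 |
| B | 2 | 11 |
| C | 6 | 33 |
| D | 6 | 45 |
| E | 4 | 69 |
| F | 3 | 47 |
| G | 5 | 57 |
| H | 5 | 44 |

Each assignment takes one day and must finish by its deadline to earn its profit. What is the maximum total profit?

310

By profit: E(d4,69), G(d5,57), A(d1,48), F(d3,47), D(d6,45), H(d5,44), C(d6,33), B(d2,11)
E→slot 4; G→slot 5; A→slot 1; F→slot 3; D→slot 6; H→slot 2; C skipped; B skipped.
Profit = 48 + 44 + 47 + 69 + 57 + 45 = 310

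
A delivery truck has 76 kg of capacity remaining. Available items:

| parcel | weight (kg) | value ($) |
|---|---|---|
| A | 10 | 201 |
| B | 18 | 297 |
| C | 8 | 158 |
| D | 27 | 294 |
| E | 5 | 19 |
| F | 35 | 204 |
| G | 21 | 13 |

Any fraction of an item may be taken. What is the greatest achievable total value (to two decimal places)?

1025.77

Greedy by value/weight ratio, highest first.
Order: A (201/10=20.10) > C (158/8=19.75) > B (297/18=16.50) > D (294/27=10.89) > F (204/35=5.83) > E (19/5=3.80) > G (13/21=0.62)
Fill: take A (10 @ 201) → take C (8 @ 158) → take B (18 @ 297) → take D (27 @ 294) → take 13/35 of F → 75.77; 76/76 used.
Total value = 1025.77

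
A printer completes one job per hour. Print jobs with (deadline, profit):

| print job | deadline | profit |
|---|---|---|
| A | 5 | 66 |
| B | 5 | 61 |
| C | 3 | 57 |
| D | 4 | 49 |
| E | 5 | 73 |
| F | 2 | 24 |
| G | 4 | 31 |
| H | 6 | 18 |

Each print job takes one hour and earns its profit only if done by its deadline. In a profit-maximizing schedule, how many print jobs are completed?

Sort by profit descending; place each in the latest free slot ≤ its deadline.
By profit: E(d5,73), A(d5,66), B(d5,61), C(d3,57), D(d4,49), G(d4,31), F(d2,24), H(d6,18)
E→slot 5; A→slot 4; B→slot 3; C→slot 2; D→slot 1; G skipped; F skipped; H→slot 6.
6 of 8 scheduled.

6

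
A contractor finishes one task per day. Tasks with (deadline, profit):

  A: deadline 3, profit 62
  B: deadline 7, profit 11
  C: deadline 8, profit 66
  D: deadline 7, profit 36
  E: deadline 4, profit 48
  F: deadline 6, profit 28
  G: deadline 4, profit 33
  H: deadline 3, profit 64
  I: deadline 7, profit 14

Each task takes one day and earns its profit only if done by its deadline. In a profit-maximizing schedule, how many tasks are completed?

Take jobs in profit order; each goes to the latest open slot no later than its deadline.
By profit: C(d8,66), H(d3,64), A(d3,62), E(d4,48), D(d7,36), G(d4,33), F(d6,28), I(d7,14), B(d7,11)
C→slot 8; H→slot 3; A→slot 2; E→slot 4; D→slot 7; G→slot 1; F→slot 6; I→slot 5; B skipped.
8 of 9 scheduled.

8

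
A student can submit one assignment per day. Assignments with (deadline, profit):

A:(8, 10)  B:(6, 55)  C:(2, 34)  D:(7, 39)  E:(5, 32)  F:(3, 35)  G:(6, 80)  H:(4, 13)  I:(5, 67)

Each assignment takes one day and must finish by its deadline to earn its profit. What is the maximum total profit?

By profit: G(d6,80), I(d5,67), B(d6,55), D(d7,39), F(d3,35), C(d2,34), E(d5,32), H(d4,13), A(d8,10)
G→slot 6; I→slot 5; B→slot 4; D→slot 7; F→slot 3; C→slot 2; E→slot 1; H skipped; A→slot 8.
Profit = 32 + 34 + 35 + 55 + 67 + 80 + 39 + 10 = 352

352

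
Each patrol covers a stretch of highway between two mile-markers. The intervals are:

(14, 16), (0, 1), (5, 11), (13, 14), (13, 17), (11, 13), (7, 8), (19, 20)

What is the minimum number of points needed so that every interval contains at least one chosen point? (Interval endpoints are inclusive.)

Process intervals by earliest right end; each time one isn't hit yet, stab at its right endpoint.
Sorted: [0,1] [7,8] [5,11] [11,13] [13,14] [14,16] [13,17] [19,20]
{[0,1]} hit by 1; {[7,8],[5,11]} hit by 8; {[11,13],[13,14]} hit by 13; {[14,16],[13,17]} hit by 16; {[19,20]} hit by 20.
Points: 1, 8, 13, 16, 20 (5 total).

5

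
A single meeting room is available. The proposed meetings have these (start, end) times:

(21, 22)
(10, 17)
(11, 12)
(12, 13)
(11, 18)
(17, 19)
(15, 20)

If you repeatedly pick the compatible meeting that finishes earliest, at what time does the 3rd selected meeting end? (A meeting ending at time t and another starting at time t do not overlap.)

Sort by end time and greedily take each interval whose start is ≥ the last chosen end.
By end time: (11,12), (12,13), (10,17), (11,18), (17,19), (15,20), (21,22).
Pick (11,12); next start ≥ 12 → (12,13); next start ≥ 13 → (17,19); next start ≥ 19 → (21,22).
Selected: (11,12) (12,13) (17,19) (21,22)

19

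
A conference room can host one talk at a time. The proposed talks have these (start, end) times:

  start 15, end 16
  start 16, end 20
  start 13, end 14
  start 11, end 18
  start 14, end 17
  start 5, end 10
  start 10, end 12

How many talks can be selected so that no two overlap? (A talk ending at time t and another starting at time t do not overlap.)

Sorted by end: (5,10)  (10,12)  (13,14)  (15,16)  (14,17)  (11,18)  (16,20)
take (5,10); take (10,12); take (13,14); take (15,16); skip (14,17); skip (11,18); take (16,20).
Selected 5 talks.

5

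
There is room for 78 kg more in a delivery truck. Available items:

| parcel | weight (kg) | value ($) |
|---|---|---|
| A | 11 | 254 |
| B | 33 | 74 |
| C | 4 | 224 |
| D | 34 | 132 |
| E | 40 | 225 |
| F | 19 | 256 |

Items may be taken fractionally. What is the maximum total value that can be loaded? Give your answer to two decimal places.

Sort by value per unit weight and fill in that order.
Order: C (224/4=56.00) > A (254/11=23.09) > F (256/19=13.47) > E (225/40=5.62) > D (132/34=3.88) > B (74/33=2.24)
Fill: take C (4 @ 224) → take A (11 @ 254) → take F (19 @ 256) → take E (40 @ 225) → take 4/34 of D → 15.53; 78/78 used.
Total value = 974.53

974.53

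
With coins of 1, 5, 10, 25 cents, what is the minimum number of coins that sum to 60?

Greedy: take as many of the largest coin as possible, then repeat with the remainder.
60 − 2×25→10 − 1×10→0
Total coins = 2 + 1 = 3

3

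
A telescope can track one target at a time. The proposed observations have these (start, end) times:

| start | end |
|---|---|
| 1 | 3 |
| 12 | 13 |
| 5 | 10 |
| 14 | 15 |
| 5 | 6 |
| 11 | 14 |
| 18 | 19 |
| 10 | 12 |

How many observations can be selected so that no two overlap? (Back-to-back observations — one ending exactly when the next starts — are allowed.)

6

Order by finish time; keep every interval that doesn't clash with the previous kept one.
Sorted by end: (1,3)  (5,6)  (5,10)  (10,12)  (12,13)  (11,14)  (14,15)  (18,19)
take (1,3); take (5,6); take (10,12); take (12,13); skip (11,14); take (14,15); take (18,19).
Selected 6 observations.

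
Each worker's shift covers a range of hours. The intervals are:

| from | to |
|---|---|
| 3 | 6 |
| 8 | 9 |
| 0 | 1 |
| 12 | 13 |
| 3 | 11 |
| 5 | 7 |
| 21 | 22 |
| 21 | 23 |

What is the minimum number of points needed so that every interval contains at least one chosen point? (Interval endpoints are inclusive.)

5

Process intervals by earliest right end; each time one isn't hit yet, stab at its right endpoint.
Sorted: [0,1] [3,6] [5,7] [8,9] [3,11] [12,13] [21,22] [21,23]
{[0,1]} hit by 1; {[3,6],[5,7]} hit by 6; {[8,9],[3,11]} hit by 9; {[12,13]} hit by 13; {[21,22],[21,23]} hit by 22.
Points: 1, 6, 9, 13, 22 (5 total).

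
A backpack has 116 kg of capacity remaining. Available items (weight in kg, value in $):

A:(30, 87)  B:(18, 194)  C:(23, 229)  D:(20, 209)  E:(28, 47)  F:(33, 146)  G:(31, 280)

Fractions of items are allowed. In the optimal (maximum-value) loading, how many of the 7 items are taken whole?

4

Order: B (194/18=10.78) > D (209/20=10.45) > C (229/23=9.96) > G (280/31=9.03) > F (146/33=4.42) > A (87/30=2.90) > E (47/28=1.68)
Fill: take B (18 @ 194) → take D (20 @ 209) → take C (23 @ 229) → take G (31 @ 280) → take 24/33 of F → 106.18; 116/116 used.
4 item(s) taken whole; one partial (take 24/33 of F).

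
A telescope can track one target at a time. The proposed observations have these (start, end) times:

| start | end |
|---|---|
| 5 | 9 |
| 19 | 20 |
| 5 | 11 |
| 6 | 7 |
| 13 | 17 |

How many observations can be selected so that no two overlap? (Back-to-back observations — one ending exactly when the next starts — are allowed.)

By end time: (6,7), (5,9), (5,11), (13,17), (19,20).
Pick (6,7); next start ≥ 7 → (13,17); next start ≥ 17 → (19,20).
Selected 3 observations.

3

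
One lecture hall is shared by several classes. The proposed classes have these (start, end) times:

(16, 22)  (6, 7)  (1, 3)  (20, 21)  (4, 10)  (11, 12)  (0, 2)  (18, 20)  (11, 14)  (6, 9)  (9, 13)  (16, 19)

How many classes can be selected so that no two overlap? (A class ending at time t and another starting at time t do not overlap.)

By end time: (0,2), (1,3), (6,7), (6,9), (4,10), (11,12), (9,13), (11,14), (16,19), (18,20), (20,21), (16,22).
Pick (0,2); next start ≥ 2 → (6,7); next start ≥ 7 → (11,12); next start ≥ 12 → (16,19); next start ≥ 19 → (20,21).
Selected 5 classes.

5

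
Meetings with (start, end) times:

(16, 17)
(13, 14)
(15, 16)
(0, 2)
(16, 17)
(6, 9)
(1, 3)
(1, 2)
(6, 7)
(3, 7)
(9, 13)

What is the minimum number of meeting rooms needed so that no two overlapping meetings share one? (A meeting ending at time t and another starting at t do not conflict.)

3

The answer is the maximum number of intervals overlapping at any instant.
starts: [0, 1, 1, 3, 6, 6, 9, 13, 15, 16, 16]
ends:   [2, 2, 3, 7, 7, 9, 13, 14, 16, 17, 17]
s0→1 s1→2 s1→3  — peak 3.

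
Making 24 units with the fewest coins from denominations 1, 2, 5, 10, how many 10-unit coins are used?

24 = 2×10 + 2×2
Count of 10: 2

2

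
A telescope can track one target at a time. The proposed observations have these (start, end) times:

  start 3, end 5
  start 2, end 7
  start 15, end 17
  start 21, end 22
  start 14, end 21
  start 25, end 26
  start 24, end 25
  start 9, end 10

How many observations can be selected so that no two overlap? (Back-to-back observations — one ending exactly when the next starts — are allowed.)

Greedy by earliest finish: after sorting by end time, pick each interval compatible with the last pick.
By end time: (3,5), (2,7), (9,10), (15,17), (14,21), (21,22), (24,25), (25,26).
Pick (3,5); next start ≥ 5 → (9,10); next start ≥ 10 → (15,17); next start ≥ 17 → (21,22); next start ≥ 22 → (24,25); next start ≥ 25 → (25,26).
Selected 6 observations.

6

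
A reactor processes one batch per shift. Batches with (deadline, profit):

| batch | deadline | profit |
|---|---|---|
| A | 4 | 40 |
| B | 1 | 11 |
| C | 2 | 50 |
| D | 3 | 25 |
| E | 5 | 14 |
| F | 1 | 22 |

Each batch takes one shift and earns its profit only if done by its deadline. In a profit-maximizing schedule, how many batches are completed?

Sort by profit descending; place each in the latest free slot ≤ its deadline.
By profit: C(d2,50), A(d4,40), D(d3,25), F(d1,22), E(d5,14), B(d1,11)
C→slot 2; A→slot 4; D→slot 3; F→slot 1; E→slot 5; B skipped.
5 of 6 scheduled.

5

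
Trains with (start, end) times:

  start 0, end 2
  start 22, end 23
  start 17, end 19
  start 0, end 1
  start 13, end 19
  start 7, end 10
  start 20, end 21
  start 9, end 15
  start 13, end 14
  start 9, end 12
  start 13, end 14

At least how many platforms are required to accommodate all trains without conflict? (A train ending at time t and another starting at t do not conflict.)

4

Events (time:±→running): 0:+→1 0:+→2 1:-→1 2:-→0 7:+→1 9:+→2 9:+→3 10:-→2 12:-→1 13:+→2 13:+→3 13:+→4 … peak 4.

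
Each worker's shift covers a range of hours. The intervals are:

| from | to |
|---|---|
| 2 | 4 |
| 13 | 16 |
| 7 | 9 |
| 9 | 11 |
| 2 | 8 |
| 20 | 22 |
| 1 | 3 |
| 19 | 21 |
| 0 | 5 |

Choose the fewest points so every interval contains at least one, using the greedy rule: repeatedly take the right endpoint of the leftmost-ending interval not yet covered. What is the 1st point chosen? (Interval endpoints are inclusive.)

3

Sort by right endpoint; whenever an interval is uncovered, place a point at its right end.
By right end: [1,3]  [2,4]  [0,5]  [2,8]  [7,9]  [9,11]  [13,16]  [19,21]  [20,22]
[1,3] uncovered → point at 3; [7,9] uncovered → point at 9; [13,16] uncovered → point at 16; [19,21] uncovered → point at 21.
Points: 3, 9, 16, 21 (4 total).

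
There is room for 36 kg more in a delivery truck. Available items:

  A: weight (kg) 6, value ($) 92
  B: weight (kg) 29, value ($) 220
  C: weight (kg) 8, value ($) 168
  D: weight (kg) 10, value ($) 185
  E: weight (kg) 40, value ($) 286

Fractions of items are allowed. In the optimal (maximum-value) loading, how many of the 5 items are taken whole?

Ratios (sorted): C 21.00, D 18.50, A 15.33, B 7.59, E 7.15
take C (8 @ 168); take D (10 @ 185); take A (6 @ 92); take 12/29 of B → 91.03. Capacity used 36/36.
3 item(s) taken whole; one partial (take 12/29 of B).

3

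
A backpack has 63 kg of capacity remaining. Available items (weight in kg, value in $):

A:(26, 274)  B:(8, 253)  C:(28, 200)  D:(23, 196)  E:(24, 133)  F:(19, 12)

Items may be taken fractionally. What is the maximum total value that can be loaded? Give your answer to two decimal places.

Ratios (sorted): B 31.62, A 10.54, D 8.52, C 7.14, E 5.54, F 0.63
take B (8 @ 253); take A (26 @ 274); take D (23 @ 196); take 6/28 of C → 42.86. Capacity used 63/63.
Total value = 765.86

765.86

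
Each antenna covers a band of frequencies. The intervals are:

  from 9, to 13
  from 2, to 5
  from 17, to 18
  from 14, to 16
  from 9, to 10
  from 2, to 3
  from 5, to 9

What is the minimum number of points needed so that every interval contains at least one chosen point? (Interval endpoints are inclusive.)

4

Process intervals by earliest right end; each time one isn't hit yet, stab at its right endpoint.
Sorted: [2,3] [2,5] [5,9] [9,10] [9,13] [14,16] [17,18]
{[2,3],[2,5]} hit by 3; {[5,9],[9,10],[9,13]} hit by 9; {[14,16]} hit by 16; {[17,18]} hit by 18.
Points: 3, 9, 16, 18 (4 total).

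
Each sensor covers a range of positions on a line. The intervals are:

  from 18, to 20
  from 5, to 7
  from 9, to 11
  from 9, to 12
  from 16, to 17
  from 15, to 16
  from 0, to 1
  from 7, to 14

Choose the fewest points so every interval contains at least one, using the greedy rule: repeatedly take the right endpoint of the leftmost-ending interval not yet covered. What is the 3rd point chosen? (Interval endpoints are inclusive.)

11

By right end: [0,1]  [5,7]  [9,11]  [9,12]  [7,14]  [15,16]  [16,17]  [18,20]
[0,1] uncovered → point at 1; [5,7] uncovered → point at 7; [9,11] uncovered → point at 11; [15,16] uncovered → point at 16; [18,20] uncovered → point at 20.
Points: 1, 7, 11, 16, 20 (5 total).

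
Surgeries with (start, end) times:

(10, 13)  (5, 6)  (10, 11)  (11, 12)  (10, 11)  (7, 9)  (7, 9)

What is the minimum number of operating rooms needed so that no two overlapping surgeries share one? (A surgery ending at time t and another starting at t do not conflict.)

3

starts: [5, 7, 7, 10, 10, 10, 11]
ends:   [6, 9, 9, 11, 11, 12, 13]
s5→1 e6→0 s7→1 s7→2 e9→1 e9→0 s10→1 s10→2 s10→3  — peak 3.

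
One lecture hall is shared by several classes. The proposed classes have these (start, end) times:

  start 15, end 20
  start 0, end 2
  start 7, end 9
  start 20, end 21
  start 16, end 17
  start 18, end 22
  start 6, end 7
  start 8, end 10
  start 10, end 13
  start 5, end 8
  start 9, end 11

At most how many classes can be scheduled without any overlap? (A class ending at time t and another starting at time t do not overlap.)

Greedy by earliest finish: after sorting by end time, pick each interval compatible with the last pick.
By end time: (0,2), (6,7), (5,8), (7,9), (8,10), (9,11), (10,13), (16,17), (15,20), (20,21), (18,22).
Pick (0,2); next start ≥ 2 → (6,7); next start ≥ 7 → (7,9); next start ≥ 9 → (9,11); next start ≥ 11 → (16,17); next start ≥ 17 → (20,21).
Selected 6 classes.

6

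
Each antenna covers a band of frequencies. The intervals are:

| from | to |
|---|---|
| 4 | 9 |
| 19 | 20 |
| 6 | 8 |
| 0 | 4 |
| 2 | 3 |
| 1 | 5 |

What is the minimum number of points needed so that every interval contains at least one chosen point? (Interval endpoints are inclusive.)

Sorted: [2,3] [0,4] [1,5] [6,8] [4,9] [19,20]
{[2,3],[0,4],[1,5]} hit by 3; {[6,8],[4,9]} hit by 8; {[19,20]} hit by 20.
Points: 3, 8, 20 (3 total).

3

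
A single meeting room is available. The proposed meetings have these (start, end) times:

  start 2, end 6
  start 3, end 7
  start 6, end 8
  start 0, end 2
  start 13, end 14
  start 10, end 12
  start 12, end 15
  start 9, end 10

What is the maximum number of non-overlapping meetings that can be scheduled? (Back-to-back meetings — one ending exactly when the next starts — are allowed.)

Greedy by earliest finish: after sorting by end time, pick each interval compatible with the last pick.
Sorted by end: (0,2)  (2,6)  (3,7)  (6,8)  (9,10)  (10,12)  (13,14)  (12,15)
take (0,2); take (2,6); skip (3,7); take (6,8); take (9,10); take (10,12); take (13,14); skip (12,15).
Selected 6 meetings.

6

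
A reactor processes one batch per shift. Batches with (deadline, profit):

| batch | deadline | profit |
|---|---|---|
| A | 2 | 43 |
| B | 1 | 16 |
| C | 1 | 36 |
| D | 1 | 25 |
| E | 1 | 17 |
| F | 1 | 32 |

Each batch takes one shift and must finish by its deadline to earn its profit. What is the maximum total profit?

79

Sort by profit descending; place each in the latest free slot ≤ its deadline.
Profit order: A=43 C=36 F=32 D=25 E=17 B=16
Assign: A→slot 2, C→slot 1, F skipped, D skipped, E skipped, B skipped.
Slots: [1:C] [2:A]
Profit = 36 + 43 = 79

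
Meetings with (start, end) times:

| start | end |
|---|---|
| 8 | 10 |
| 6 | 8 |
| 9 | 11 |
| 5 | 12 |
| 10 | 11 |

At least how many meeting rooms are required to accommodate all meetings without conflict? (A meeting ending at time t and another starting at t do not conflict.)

The answer is the maximum number of intervals overlapping at any instant.
starts: [5, 6, 8, 9, 10]
ends:   [8, 10, 11, 11, 12]
s5→1 s6→2 e8→1 s8→2 s9→3  — peak 3.

3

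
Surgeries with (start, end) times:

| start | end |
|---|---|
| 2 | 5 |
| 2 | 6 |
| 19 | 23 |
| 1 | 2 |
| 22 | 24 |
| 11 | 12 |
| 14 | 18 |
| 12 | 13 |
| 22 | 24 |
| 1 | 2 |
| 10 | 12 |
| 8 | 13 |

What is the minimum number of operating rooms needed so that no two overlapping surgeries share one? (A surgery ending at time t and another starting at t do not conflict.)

3

Count concurrent intervals with a sweep; the peak is the room count.
Events (time:±→running): 1:+→1 1:+→2 2:-→1 2:-→0 2:+→1 2:+→2 5:-→1 6:-→0 8:+→1 10:+→2 11:+→3 … peak 3.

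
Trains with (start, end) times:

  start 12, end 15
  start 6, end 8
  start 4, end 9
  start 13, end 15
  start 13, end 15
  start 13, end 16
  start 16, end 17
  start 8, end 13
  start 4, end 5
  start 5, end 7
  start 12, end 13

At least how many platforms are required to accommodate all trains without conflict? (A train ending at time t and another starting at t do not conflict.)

The answer is the maximum number of intervals overlapping at any instant.
Events (time:±→running): 4:+→1 4:+→2 5:-→1 5:+→2 6:+→3 7:-→2 8:-→1 8:+→2 9:-→1 12:+→2 12:+→3 13:-→2 13:-→1 13:+→2 13:+→3 13:+→4 … peak 4.

4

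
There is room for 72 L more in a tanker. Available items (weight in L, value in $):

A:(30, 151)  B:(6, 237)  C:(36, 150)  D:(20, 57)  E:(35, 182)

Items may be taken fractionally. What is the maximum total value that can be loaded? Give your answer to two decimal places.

574.17

Greedy by value/weight ratio, highest first.
Order: B (237/6=39.50) > E (182/35=5.20) > A (151/30=5.03) > C (150/36=4.17) > D (57/20=2.85)
Fill: take B (6 @ 237) → take E (35 @ 182) → take A (30 @ 151) → take 1/36 of C → 4.17; 72/72 used.
Total value = 574.17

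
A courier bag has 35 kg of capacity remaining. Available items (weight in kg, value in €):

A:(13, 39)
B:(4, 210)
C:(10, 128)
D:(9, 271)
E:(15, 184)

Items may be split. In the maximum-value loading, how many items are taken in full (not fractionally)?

3

Ratios (sorted): B 52.50, D 30.11, C 12.80, E 12.27, A 3.00
take B (4 @ 210); take D (9 @ 271); take C (10 @ 128); take 12/15 of E → 147.20. Capacity used 35/35.
3 item(s) taken whole; one partial (take 12/15 of E).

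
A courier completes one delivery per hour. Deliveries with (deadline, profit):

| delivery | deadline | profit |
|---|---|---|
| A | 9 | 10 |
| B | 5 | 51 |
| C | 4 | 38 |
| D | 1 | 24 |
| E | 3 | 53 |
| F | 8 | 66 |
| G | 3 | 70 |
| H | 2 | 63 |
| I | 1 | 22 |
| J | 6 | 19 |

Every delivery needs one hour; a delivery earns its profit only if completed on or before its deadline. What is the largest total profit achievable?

370

Sort by profit descending; place each in the latest free slot ≤ its deadline.
By profit: G(d3,70), F(d8,66), H(d2,63), E(d3,53), B(d5,51), C(d4,38), D(d1,24), I(d1,22), J(d6,19), A(d9,10)
G→slot 3; F→slot 8; H→slot 2; E→slot 1; B→slot 5; C→slot 4; D skipped; I skipped; J→slot 6; A→slot 9.
Profit = 53 + 63 + 70 + 38 + 51 + 19 + 66 + 10 = 370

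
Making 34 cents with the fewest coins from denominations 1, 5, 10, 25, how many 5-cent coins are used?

Greedy: take as many of the largest coin as possible, then repeat with the remainder.
34 − 1×25→9 − 1×5→4 − 4×1→0
Count of 5: 1

1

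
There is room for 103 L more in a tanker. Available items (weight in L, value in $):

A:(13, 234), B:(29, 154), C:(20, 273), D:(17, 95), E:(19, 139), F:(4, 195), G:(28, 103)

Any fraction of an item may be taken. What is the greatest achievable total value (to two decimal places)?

Sort by value per unit weight and fill in that order.
Ratios (sorted): F 48.75, A 18.00, C 13.65, E 7.32, D 5.59, B 5.31, G 3.68
take F (4 @ 195); take A (13 @ 234); take C (20 @ 273); take E (19 @ 139); take D (17 @ 95); take B (29 @ 154); take 1/28 of G → 3.68. Capacity used 103/103.
Total value = 1093.68

1093.68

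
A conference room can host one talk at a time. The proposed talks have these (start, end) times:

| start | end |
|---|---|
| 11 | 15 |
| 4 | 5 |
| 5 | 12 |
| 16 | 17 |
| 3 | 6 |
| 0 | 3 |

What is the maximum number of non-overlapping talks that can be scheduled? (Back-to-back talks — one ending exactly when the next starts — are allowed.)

By end time: (0,3), (4,5), (3,6), (5,12), (11,15), (16,17).
Pick (0,3); next start ≥ 3 → (4,5); next start ≥ 5 → (5,12); next start ≥ 12 → (16,17).
Selected 4 talks.

4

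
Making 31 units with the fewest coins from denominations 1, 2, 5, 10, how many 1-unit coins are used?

31 = 3×10 + 1×1
Count of 1: 1

1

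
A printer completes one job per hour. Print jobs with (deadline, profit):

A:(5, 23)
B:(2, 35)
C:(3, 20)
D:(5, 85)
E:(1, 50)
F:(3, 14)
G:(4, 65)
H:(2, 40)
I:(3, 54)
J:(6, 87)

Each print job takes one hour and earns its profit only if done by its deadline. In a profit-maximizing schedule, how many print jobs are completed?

6

Sort by profit descending; place each in the latest free slot ≤ its deadline.
By profit: J(d6,87), D(d5,85), G(d4,65), I(d3,54), E(d1,50), H(d2,40), B(d2,35), A(d5,23), C(d3,20), F(d3,14)
J→slot 6; D→slot 5; G→slot 4; I→slot 3; E→slot 1; H→slot 2; B skipped; A skipped; C skipped; F skipped.
6 of 10 scheduled.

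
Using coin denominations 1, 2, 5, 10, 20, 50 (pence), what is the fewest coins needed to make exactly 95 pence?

Use the largest denomination that fits, subtract, and repeat.
95 − 1×50→45 − 2×20→5 − 1×5→0
Total coins = 1 + 2 + 1 = 4

4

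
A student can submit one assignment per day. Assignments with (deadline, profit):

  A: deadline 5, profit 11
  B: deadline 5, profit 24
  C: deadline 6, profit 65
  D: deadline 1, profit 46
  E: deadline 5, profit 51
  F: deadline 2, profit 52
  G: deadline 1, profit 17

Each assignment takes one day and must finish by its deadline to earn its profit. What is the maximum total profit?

249

Sort by profit descending; place each in the latest free slot ≤ its deadline.
Profit order: C=65 F=52 E=51 D=46 B=24 G=17 A=11
Assign: C→slot 6, F→slot 2, E→slot 5, D→slot 1, B→slot 4, G skipped, A→slot 3.
Slots: [1:D] [2:F] [3:A] [4:B] [5:E] [6:C]
Profit = 46 + 52 + 11 + 24 + 51 + 65 = 249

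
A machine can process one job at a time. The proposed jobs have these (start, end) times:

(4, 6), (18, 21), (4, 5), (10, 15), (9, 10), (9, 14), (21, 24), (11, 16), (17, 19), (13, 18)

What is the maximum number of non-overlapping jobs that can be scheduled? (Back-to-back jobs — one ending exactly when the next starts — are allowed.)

5

By end time: (4,5), (4,6), (9,10), (9,14), (10,15), (11,16), (13,18), (17,19), (18,21), (21,24).
Pick (4,5); next start ≥ 5 → (9,10); next start ≥ 10 → (10,15); next start ≥ 15 → (17,19); next start ≥ 19 → (21,24).
Selected 5 jobs.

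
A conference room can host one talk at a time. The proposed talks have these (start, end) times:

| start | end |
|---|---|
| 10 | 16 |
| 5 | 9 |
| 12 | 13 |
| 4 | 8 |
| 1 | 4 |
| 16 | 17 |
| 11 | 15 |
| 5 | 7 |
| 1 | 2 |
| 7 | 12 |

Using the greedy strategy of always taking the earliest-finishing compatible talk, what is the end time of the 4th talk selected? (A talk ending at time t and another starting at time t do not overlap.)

13

Greedy by earliest finish: after sorting by end time, pick each interval compatible with the last pick.
Sorted by end: (1,2)  (1,4)  (5,7)  (4,8)  (5,9)  (7,12)  (12,13)  (11,15)  (10,16)  (16,17)
take (1,2); take (5,7); take (7,12); take (12,13); take (16,17).
Selected: (1,2) (5,7) (7,12) (12,13) (16,17)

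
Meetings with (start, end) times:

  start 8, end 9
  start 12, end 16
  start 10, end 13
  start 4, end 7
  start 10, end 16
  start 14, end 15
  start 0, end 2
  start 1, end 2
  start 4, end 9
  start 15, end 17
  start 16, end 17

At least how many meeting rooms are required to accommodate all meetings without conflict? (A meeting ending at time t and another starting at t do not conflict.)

3

Count concurrent intervals with a sweep; the peak is the room count.
starts: [0, 1, 4, 4, 8, 10, 10, 12, 14, 15, 16]
ends:   [2, 2, 7, 9, 9, 13, 15, 16, 16, 17, 17]
s0→1 s1→2 e2→1 e2→0 s4→1 s4→2 e7→1 s8→2 e9→1 e9→0 s10→1 s10→2 s12→3  — peak 3.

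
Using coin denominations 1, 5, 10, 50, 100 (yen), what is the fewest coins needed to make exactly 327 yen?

8

327 = 3×100 + 2×10 + 1×5 + 2×1
Total coins = 3 + 2 + 1 + 2 = 8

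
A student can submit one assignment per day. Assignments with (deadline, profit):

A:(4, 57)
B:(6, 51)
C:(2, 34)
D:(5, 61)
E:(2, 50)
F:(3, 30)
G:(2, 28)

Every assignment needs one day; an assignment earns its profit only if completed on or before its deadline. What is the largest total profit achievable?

Profit order: D=61 A=57 B=51 E=50 C=34 F=30 G=28
Assign: D→slot 5, A→slot 4, B→slot 6, E→slot 2, C→slot 1, F→slot 3, G skipped.
Slots: [1:C] [2:E] [3:F] [4:A] [5:D] [6:B]
Profit = 34 + 50 + 30 + 57 + 61 + 51 = 283

283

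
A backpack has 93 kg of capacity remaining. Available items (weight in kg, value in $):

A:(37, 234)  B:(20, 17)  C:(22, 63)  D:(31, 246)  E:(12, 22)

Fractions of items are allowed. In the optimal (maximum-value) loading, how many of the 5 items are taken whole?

Sort by value per unit weight and fill in that order.
Order: D (246/31=7.94) > A (234/37=6.32) > C (63/22=2.86) > E (22/12=1.83) > B (17/20=0.85)
Fill: take D (31 @ 246) → take A (37 @ 234) → take C (22 @ 63) → take 3/12 of E → 5.50; 93/93 used.
3 item(s) taken whole; one partial (take 3/12 of E).

3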